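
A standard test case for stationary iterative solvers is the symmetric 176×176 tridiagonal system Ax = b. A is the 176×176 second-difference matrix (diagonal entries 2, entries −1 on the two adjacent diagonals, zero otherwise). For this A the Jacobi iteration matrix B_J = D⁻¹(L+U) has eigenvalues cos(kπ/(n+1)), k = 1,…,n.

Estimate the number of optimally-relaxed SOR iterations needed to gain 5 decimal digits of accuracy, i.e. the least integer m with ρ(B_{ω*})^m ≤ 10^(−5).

m = 325

[ρ_J] n=176: ρ(B_J) = cos(π/(n+1)) = cos(π/177) = 0.9998425.
√(1 − cos²(π/177)) = sin(π/177) ≈ 0.0177482.
So ω* = 2/1.0177482 = 1.9651226 (Young).
[ρ_SOR] ω* − 1 = 0.9651226.
ρ_SOR^m ≤ 10^(−5) ⇔ m ≥ 5·ln10/(−ln 0.9651226) = 11.5129/0.0355001 = 324.306; m = ⌈324.306⌉ = 325.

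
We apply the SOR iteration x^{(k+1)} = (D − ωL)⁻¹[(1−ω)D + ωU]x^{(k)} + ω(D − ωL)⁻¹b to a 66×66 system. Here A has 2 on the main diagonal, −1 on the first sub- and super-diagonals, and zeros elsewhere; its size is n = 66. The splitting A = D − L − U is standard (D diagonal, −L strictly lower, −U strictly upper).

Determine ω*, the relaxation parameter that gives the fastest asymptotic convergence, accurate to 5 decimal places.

n=66: λ(B_J) = 1 − λ(A)/2 = cos(kπ/67); k=1 gives ρ_J = 0.99890.
√(1−ρ_J²) = |sin(π/67)| = 0.046872
So ω* = 2/1.046872 = 1.91045 (Young).
ρ_SOR = ω* − 1 ≈ 0.91045.

ω* = 1.91045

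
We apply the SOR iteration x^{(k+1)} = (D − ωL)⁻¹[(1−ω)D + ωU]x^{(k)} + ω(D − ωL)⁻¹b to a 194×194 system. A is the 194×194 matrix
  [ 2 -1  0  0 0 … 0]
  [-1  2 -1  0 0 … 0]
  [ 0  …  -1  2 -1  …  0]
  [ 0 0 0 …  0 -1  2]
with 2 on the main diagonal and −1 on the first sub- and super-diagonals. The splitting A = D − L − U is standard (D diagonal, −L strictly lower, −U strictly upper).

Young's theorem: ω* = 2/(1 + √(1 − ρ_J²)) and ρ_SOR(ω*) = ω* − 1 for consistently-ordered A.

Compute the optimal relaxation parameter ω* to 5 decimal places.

ω* = 1.96829

½·tridiag(1,0,1) at n=194: λ_k = cos(kπ/195); max |λ| at k=1 ⇒ ρ_J = cos(π/195) ≈ 0.99987.
√(1−ρ_J²) simplifies to sin(π/195) = 0.016110.
ω* = 2/(1+0.016110) = 1.96829
Hence ρ(B_{ω*}) = 1.96829 − 1 = 0.96829.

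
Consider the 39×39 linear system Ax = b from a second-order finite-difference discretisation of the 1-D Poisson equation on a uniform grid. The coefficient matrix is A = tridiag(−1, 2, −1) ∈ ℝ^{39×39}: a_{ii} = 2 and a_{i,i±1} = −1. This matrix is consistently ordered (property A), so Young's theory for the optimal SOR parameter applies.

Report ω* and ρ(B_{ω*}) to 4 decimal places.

ω* = 1.8545, ρ_SOR = 0.8545

spectrum of D⁻¹(L+U) = {cos(kπ/40) : 1≤k≤39}; ρ_J = cos(π/40) = 0.9969.
root = sin(π/40) = 0.07846  (since 1−cos² = sin²).
So ω* = 2/1.07846 = 1.8545 (Young).
ρ_SOR = ω* − 1 = 1.8545 − 1 = 0.8545.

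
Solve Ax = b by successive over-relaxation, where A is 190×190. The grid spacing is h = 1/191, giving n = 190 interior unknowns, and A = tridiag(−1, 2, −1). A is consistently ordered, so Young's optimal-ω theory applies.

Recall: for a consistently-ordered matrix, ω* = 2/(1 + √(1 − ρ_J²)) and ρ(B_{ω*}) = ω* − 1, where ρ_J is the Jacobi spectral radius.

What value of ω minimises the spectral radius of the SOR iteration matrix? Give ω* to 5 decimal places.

ω* = 1.96764

[ρ_J] n=190: ρ(B_J) = cos(π/(n+1)) = cos(π/191) = 0.99986.
√(1 − cos²(π/191)) = sin(π/191) ≈ 0.016447.
So ω* = 2/1.016447 = 1.96764 (Young).
ρ_SOR = ω* − 1 ≈ 0.96764.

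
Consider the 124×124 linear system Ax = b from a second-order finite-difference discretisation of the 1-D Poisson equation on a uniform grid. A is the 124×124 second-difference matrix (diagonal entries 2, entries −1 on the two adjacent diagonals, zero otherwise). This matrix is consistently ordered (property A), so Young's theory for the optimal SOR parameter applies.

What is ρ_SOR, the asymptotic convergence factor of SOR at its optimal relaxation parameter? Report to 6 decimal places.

ρ_SOR = 0.950972

B_J for the 124×124 system has eigenvalues cos(kπ/125); ρ_J = cos(π/125) = 0.999684.
√(1 − cos²(π/125)) = sin(π/125) ≈ 0.0251301.
ω* = 2/(1 + 0.0251301) = 2/1.0251301 = 1.950972.
Hence ρ(B_{ω*}) = 1.950972 − 1 = 0.950972.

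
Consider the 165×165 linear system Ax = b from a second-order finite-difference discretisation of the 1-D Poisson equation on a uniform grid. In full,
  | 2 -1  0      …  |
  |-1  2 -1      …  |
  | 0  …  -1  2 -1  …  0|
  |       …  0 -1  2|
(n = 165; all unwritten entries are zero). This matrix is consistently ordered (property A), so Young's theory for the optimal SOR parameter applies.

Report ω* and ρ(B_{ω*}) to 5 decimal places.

ω* = 1.96285, ρ_SOR = 0.96285

ρ_J = max_k |cos(kπ/166)| = cos(π/166) = 0.99982
√(1−ρ_J²) simplifies to sin(π/166) = 0.018924.
[ω*] 2 ÷ (1 + 0.018924) = 2 ÷ 1.018924 = 1.96285.
and ρ(B_{ω*}) = 1.96285 − 1 = 0.96285.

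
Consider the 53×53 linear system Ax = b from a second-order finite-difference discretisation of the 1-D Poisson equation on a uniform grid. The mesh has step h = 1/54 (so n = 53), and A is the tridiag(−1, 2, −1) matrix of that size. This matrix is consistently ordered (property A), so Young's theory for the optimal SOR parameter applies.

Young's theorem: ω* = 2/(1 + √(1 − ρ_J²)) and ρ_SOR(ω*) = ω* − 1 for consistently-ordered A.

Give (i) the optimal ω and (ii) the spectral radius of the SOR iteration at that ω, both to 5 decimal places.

ω* = 1.89010, ρ_SOR = 0.89010

ρ_J = max_k |cos(kπ/54)| = cos(π/54) = 0.99831
√(1−ρ_J²) = |sin(π/54)| = 0.058145
[ω*] 2 ÷ (1 + 0.058145) = 2 ÷ 1.058145 = 1.89010.
ρ_SOR = ω* − 1 = 1.89010 − 1 = 0.89010.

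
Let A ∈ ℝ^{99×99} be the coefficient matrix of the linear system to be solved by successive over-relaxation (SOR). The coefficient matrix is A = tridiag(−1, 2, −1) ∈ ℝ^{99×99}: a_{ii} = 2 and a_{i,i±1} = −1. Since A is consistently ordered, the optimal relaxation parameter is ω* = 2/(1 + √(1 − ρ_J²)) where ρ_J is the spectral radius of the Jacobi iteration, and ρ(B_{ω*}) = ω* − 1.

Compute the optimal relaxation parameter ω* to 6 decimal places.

ω* = 1.939092

[ρ_J] n=99: ρ(B_J) = cos(π/(n+1)) = cos(π/100) = 0.999507.
√(1 − cos²(π/100)) = sin(π/100) ≈ 0.0314108.
Then 2/(1+√(1−ρ_J²)) = 2/(1+0.0314108); ω* = 2/1.0314108 = 1.939092.
ρ_SOR = ω* − 1 = 1.939092 − 1 = 0.939092.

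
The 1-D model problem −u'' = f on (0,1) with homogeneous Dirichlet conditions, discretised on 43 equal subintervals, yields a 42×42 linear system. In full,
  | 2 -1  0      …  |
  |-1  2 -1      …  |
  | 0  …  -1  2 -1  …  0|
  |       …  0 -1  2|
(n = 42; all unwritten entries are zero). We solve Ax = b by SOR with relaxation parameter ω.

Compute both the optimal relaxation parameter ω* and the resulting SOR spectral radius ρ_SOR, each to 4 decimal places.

ω* = 1.8639, ρ_SOR = 0.8639

ρ_J = max_k |cos(kπ/43)| = cos(π/43) = 0.9973
root = sin(π/43) = 0.07300  (since 1−cos² = sin²).
Then 2/(1+√(1−ρ_J²)) = 2/(1+0.07300); ω* = 2/1.07300 = 1.8639.
Hence ρ(B_{ω*}) = 1.8639 − 1 = 0.8639.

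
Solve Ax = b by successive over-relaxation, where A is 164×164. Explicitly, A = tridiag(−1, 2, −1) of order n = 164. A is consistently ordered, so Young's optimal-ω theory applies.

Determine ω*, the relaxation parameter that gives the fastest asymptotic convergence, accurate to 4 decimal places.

ω* = 1.9626

B_J for the 164×164 system has eigenvalues cos(kπ/165); ρ_J = cos(π/165) = 0.9998.
1 − cos²(π/165) = sin²(π/165) ⇒ √(1−ρ_J²) = sin(π/165) = 0.01904.
[ω*] 2 ÷ (1 + 0.01904) = 2 ÷ 1.01904 = 1.9626.
[ρ_SOR] ω* − 1 = 0.9626.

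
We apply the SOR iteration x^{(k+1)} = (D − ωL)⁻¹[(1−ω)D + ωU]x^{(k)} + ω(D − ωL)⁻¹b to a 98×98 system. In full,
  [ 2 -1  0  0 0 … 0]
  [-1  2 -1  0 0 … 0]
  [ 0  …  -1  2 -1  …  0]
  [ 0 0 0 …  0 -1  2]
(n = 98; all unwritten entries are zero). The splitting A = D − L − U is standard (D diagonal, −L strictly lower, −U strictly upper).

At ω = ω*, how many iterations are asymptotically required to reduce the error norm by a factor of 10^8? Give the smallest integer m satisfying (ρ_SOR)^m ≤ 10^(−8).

[ρ_J] n=98: ρ(B_J) = cos(π/(n+1)) = cos(π/99) = 0.9994965.
root = sin(π/99) = 0.0317279  (since 1−cos² = sin²).
ω* = 2 / (1 + 0.0317279) = 2 / 1.0317279 ≈ 1.9384956.
[ρ_SOR] ω* − 1 = 0.9384956.
ρ_SOR^m ≤ 10^(−8) ⇔ m ≥ 8·ln10/(−ln 0.9384956) = 18.4207/0.0634771 = 290.194; m = ⌈290.194⌉ = 291.

m = 291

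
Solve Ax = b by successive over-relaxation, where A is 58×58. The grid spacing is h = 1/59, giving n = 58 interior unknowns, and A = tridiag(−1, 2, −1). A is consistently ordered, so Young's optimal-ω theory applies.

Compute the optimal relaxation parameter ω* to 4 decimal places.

ω* = 1.8989

ρ_J = max_k |cos(kπ/59)| = cos(π/59) = 0.9986
1 − cos²(π/59) = sin²(π/59) ⇒ √(1−ρ_J²) = sin(π/59) = 0.05322.
ω* = 2 / (1 + 0.05322) = 2 / 1.05322 ≈ 1.8989.
Hence ρ(B_{ω*}) = 1.8989 − 1 = 0.8989.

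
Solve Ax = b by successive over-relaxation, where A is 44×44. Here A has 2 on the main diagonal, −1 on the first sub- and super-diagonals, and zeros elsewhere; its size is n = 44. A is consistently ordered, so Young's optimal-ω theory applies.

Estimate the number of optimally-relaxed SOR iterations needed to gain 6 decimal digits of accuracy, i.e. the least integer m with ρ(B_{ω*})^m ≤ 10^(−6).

spectrum of D⁻¹(L+U) = {cos(kπ/45) : 1≤k≤44}; ρ_J = cos(π/45) = 0.9975641.
root = sin(π/45) = 0.0697565  (since 1−cos² = sin²).
ω* = 2/(1+0.0697565) = 1.8695843
and ρ(B_{ω*}) = 1.8695843 − 1 = 0.8695843.
6·ln10 = 13.8155; −ln(0.8695843) = 0.13974; m = ⌈13.8155/0.13974⌉ = ⌈98.866⌉ = 99.

m = 99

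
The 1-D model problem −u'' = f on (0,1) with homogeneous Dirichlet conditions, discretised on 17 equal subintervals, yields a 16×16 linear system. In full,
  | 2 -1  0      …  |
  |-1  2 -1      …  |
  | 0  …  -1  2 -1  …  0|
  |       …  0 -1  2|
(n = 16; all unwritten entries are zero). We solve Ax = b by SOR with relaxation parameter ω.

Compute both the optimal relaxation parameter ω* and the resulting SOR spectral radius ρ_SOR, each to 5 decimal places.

ω* = 1.68955, ρ_SOR = 0.68955

B_J for the 16×16 system has eigenvalues cos(kπ/17); ρ_J = cos(π/17) = 0.98297.
√(1−ρ_J²) = |sin(π/17)| = 0.183750
Then 2/(1+√(1−ρ_J²)) = 2/(1+0.183750); ω* = 2/1.183750 = 1.68955.
ρ_SOR = ω* − 1 ≈ 0.68955.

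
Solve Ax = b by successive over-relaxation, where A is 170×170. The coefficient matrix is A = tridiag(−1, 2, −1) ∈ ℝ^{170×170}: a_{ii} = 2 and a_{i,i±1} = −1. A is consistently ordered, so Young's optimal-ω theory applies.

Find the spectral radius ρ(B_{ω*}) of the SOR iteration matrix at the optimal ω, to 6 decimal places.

ρ_SOR = 0.963921

ρ_J = max_k |cos(kπ/171)| = cos(π/171) = 0.999831
√(1−ρ_J²) = |sin(π/171)| = 0.0183709
So ω* = 2/1.0183709 = 1.963921 (Young).
and ρ(B_{ω*}) = 1.963921 − 1 = 0.963921.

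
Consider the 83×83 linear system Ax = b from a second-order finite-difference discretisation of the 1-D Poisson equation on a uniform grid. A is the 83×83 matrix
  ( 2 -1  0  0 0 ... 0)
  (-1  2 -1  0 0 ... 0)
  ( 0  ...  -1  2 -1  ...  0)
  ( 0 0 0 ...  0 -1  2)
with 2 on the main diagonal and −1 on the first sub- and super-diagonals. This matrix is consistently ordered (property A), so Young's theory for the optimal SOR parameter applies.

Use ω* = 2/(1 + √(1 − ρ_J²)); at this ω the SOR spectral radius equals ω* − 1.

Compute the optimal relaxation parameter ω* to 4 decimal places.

ω* = 1.9279

[ρ_J] n=83: ρ(B_J) = cos(π/(n+1)) = cos(π/84) = 0.9993.
1 − cos²(π/84) = sin²(π/84) ⇒ √(1−ρ_J²) = sin(π/84) = 0.03739.
ω* = 2/(1 + 0.03739) = 2/1.03739 = 1.9279.
ρ_SOR = ω* − 1 ≈ 0.9279.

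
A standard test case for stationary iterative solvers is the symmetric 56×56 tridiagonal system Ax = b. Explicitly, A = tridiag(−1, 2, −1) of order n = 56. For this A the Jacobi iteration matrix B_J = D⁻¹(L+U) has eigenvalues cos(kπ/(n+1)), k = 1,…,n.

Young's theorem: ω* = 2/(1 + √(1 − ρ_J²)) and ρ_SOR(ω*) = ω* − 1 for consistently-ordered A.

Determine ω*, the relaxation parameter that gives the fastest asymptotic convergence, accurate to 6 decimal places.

spectrum of D⁻¹(L+U) = {cos(kπ/57) : 1≤k≤56}; ρ_J = cos(π/57) = 0.998482.
1 − cos²(π/57) = sin²(π/57) ⇒ √(1−ρ_J²) = sin(π/57) = 0.0550878.
So ω* = 2/1.0550878 = 1.895577 (Young).
Hence ρ(B_{ω*}) = 1.895577 − 1 = 0.895577.

ω* = 1.895577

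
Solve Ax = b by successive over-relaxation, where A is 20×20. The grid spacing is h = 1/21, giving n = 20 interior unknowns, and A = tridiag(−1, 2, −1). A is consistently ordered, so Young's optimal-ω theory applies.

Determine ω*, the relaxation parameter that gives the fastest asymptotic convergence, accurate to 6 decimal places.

ω* = 1.740580

n=20: λ(B_J) = 1 − λ(A)/2 = cos(kπ/21); k=1 gives ρ_J = 0.988831.
√(1−ρ_J²) = |sin(π/21)| = 0.1490423
Young: ω* = 2/(1+√(1−ρ_J²)) = 2/(1+0.1490423) = 2/1.1490423 = 1.740580.
Hence ρ(B_{ω*}) = 1.740580 − 1 = 0.740580.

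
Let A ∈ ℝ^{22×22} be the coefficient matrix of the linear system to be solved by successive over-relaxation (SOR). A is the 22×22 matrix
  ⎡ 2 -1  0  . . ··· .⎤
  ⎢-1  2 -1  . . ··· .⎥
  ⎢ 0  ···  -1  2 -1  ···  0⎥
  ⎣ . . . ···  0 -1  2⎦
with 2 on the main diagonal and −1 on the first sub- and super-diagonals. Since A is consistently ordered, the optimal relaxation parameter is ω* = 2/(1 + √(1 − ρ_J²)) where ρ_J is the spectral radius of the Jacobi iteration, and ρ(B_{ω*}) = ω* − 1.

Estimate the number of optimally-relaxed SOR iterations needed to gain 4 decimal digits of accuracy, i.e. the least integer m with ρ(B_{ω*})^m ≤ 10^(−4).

ρ_J = max_k |cos(kπ/23)| = cos(π/23) = 0.9906859
√(1 − cos²(π/23)) = sin(π/23) ≈ 0.1361666.
Young: ω* = 2/(1+√(1−ρ_J²)) = 2/(1+0.1361666) = 2/1.1361666 = 1.7603052.
ρ_SOR = ω* − 1 = 1.7603052 − 1 = 0.7603052.
Need (0.7603052)^m ≤ 10^(−4): m ≥ 4·ln10/|ln 0.7603052| = 9.21034/0.274035 = 33.610 ⇒ m = 34.

m = 34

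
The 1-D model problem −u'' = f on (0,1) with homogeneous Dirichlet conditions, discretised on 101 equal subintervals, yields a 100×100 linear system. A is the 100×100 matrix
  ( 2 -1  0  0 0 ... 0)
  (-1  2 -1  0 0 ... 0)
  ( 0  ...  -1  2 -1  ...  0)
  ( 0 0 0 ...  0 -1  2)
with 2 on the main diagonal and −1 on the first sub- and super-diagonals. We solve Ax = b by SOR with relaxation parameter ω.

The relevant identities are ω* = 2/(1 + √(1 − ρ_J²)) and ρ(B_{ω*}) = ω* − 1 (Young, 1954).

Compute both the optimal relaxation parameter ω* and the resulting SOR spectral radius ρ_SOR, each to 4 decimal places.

n=100: λ(B_J) = 1 − λ(A)/2 = cos(kπ/101); k=1 gives ρ_J = 0.9995.
√(1−ρ_J²) simplifies to sin(π/101) = 0.03110.
[ω*] 2 ÷ (1 + 0.03110) = 2 ÷ 1.03110 = 1.9397.
ρ(B_{ω*}) = ω*−1 = 0.9397

ω* = 1.9397, ρ_SOR = 0.9397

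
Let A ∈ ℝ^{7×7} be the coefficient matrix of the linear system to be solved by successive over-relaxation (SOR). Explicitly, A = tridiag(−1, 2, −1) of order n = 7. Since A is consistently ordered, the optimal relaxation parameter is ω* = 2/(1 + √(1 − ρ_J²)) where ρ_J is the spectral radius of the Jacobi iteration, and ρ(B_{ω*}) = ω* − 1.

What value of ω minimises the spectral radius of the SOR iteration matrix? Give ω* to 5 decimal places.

[ρ_J] n=7: ρ(B_J) = cos(π/(n+1)) = cos(π/8) = 0.92388.
1 − cos²(π/8) = sin²(π/8) ⇒ √(1−ρ_J²) = sin(π/8) = 0.382683.
Then 2/(1+√(1−ρ_J²)) = 2/(1+0.382683); ω* = 2/1.382683 = 1.44646.
Hence ρ(B_{ω*}) = 1.44646 − 1 = 0.44646.

ω* = 1.44646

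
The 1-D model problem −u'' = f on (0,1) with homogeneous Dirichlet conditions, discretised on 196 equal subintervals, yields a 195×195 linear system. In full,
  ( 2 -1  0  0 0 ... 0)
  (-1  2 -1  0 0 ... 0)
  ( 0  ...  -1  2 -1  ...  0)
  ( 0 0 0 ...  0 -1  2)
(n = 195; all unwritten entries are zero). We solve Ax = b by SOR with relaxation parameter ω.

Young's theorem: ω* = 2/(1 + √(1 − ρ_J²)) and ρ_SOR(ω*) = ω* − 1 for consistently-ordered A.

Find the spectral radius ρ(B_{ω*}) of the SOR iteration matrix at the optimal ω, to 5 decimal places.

ρ_SOR = 0.96845

ρ_J = max_k |cos(kπ/196)| = cos(π/196) = 0.99987
root = sin(π/196) = 0.016028  (since 1−cos² = sin²).
ω* = 2 / (1 + 0.016028) = 2 / 1.016028 ≈ 1.96845.
[ρ_SOR] ω* − 1 = 0.96845.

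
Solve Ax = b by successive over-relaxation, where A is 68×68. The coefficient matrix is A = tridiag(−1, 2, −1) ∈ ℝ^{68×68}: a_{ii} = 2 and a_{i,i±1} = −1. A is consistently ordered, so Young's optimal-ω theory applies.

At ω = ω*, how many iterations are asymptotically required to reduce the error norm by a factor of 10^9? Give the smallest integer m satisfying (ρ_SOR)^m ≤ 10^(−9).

m = 228

spectrum of D⁻¹(L+U) = {cos(kπ/69) : 1≤k≤68}; ρ_J = cos(π/69) = 0.9989637.
1 − cos²(π/69) = sin²(π/69) ⇒ √(1−ρ_J²) = sin(π/69) = 0.0455146.
ω* = 2/(1+0.0455146) = 1.9129336
and ρ(B_{ω*}) = 1.9129336 − 1 = 0.9129336.
For 9 digits: m = 9·ln10 / (−ln 0.9129336) = 20.7233/0.0910921 = 227.498; round up → m = 228.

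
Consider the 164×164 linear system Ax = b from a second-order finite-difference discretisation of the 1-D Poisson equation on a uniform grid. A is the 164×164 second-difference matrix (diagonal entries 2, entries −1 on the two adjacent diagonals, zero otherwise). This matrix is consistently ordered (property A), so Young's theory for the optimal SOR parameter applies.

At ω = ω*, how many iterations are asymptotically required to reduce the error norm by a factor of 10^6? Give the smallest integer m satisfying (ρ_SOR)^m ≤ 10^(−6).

m = 363

[ρ_J] n=164: ρ(B_J) = cos(π/(n+1)) = cos(π/165) = 0.9998187.
√(1 − cos²(π/165)) = sin(π/165) ≈ 0.0190388.
ω* = 2/(1+0.0190388) = 1.9626338
At ω = 1.9626338 every |λ(B_ω)| = ω−1, so ρ_SOR = 0.9626338.
m ≥ 6·ln10 / (−ln 0.9626338) = 362.781; smallest integer m = 363.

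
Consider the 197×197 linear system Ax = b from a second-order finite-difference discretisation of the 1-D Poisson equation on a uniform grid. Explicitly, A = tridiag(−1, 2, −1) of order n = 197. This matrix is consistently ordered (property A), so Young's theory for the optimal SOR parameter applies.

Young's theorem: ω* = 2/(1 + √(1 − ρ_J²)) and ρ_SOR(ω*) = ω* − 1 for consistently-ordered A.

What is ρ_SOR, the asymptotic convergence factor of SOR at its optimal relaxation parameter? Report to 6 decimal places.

ρ_SOR = 0.968764

½·tridiag(1,0,1) at n=197: λ_k = cos(kπ/198); max |λ| at k=1 ⇒ ρ_J = cos(π/198) ≈ 0.999874.
√(1−ρ_J²) = |sin(π/198)| = 0.0158660
Then 2/(1+√(1−ρ_J²)) = 2/(1+0.0158660); ω* = 2/1.0158660 = 1.968764.
ρ_SOR = ω* − 1 ≈ 0.968764.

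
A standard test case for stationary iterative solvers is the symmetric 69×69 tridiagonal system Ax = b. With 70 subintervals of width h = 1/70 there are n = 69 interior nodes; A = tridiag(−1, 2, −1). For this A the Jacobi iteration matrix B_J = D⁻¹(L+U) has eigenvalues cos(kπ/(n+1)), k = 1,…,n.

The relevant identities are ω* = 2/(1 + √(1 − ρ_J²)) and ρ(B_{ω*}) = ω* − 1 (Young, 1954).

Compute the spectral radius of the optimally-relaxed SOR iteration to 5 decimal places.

ρ_SOR = 0.91412

B_J for the 69×69 system has eigenvalues cos(kπ/70); ρ_J = cos(π/70) = 0.99899.
√(1 − cos²(π/70)) = sin(π/70) ≈ 0.044865.
So ω* = 2/1.044865 = 1.91412 (Young).
ρ_SOR = ω* − 1 ≈ 0.91412.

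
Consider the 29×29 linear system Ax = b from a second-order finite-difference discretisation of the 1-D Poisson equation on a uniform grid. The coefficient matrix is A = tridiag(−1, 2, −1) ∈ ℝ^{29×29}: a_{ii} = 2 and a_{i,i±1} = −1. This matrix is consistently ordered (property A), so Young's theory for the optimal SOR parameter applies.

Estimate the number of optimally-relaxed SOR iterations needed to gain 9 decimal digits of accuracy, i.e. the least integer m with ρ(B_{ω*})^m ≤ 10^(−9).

m = 99

[ρ_J] n=29: ρ(B_J) = cos(π/(n+1)) = cos(π/30) = 0.9945219.
1 − cos²(π/30) = sin²(π/30) ⇒ √(1−ρ_J²) = sin(π/30) = 0.1045285.
[ω*] 2 ÷ (1 + 0.1045285) = 2 ÷ 1.1045285 = 1.8107274.
ρ_SOR = ω* − 1 = 1.8107274 − 1 = 0.8107274.
Need (0.8107274)^m ≤ 10^(−9): m ≥ 9·ln10/|ln 0.8107274| = 20.7233/0.209823 = 98.766 ⇒ m = 99.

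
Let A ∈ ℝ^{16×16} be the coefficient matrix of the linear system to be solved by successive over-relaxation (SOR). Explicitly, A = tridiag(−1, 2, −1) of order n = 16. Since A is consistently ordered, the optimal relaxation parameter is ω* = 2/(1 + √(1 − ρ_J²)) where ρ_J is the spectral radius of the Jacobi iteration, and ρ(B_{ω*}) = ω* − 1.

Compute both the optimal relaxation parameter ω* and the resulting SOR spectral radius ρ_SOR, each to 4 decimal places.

n=16: λ(B_J) = 1 − λ(A)/2 = cos(kπ/17); k=1 gives ρ_J = 0.9830.
√(1−ρ_J²) simplifies to sin(π/17) = 0.18375.
ω* = 2 / (1 + 0.18375) = 2 / 1.18375 ≈ 1.6895.
At ω = 1.6895 every |λ(B_ω)| = ω−1, so ρ_SOR = 0.6895.

ω* = 1.6895, ρ_SOR = 0.6895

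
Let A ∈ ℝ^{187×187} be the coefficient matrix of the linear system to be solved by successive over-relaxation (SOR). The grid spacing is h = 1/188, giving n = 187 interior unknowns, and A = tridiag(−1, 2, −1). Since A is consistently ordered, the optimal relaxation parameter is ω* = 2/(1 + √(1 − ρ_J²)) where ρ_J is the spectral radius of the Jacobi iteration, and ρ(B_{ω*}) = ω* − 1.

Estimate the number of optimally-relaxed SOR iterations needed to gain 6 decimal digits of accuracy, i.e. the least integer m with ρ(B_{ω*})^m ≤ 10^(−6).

n=187: λ(B_J) = 1 − λ(A)/2 = cos(kπ/188); k=1 gives ρ_J = 0.9998604.
root = sin(π/188) = 0.0167098  (since 1−cos² = sin²).
[ω*] 2 ÷ (1 + 0.0167098) = 2 ÷ 1.0167098 = 1.9671297.
Hence ρ(B_{ω*}) = 1.9671297 − 1 = 0.9671297.
ρ_SOR^m ≤ 10^(−6) ⇔ m ≥ 6·ln10/(−ln 0.9671297) = 13.8155/0.0334227 = 413.357; m = ⌈413.357⌉ = 414.

m = 414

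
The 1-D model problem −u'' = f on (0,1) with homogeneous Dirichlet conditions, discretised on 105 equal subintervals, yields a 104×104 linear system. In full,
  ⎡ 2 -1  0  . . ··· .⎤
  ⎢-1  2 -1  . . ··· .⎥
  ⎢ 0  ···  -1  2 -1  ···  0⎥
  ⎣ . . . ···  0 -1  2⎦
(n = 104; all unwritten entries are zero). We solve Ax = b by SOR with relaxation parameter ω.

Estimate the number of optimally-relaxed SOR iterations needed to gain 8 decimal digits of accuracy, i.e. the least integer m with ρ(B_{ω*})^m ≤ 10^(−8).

m = 308

½·tridiag(1,0,1) at n=104: λ_k = cos(kπ/105); max |λ| at k=1 ⇒ ρ_J = cos(π/105) ≈ 0.9995524.
1 − cos²(π/105) = sin²(π/105) ⇒ √(1−ρ_J²) = sin(π/105) = 0.0299155.
ω* = 2/(1 + 0.0299155) = 2/1.0299155 = 1.9419069.
ρ(B_{ω*}) = ω*−1 = 0.9419069
ρ_SOR^m ≤ 10^(−8) ⇔ m ≥ 8·ln10/(−ln 0.9419069) = 18.4207/0.0598488 = 307.787; m = ⌈307.787⌉ = 308.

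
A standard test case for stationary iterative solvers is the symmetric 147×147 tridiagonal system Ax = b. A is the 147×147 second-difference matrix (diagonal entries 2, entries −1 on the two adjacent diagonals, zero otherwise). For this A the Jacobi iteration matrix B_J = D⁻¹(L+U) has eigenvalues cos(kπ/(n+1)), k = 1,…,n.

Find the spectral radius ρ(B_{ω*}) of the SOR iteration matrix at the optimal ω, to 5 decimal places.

ρ_SOR = 0.95843

spectrum of D⁻¹(L+U) = {cos(kπ/148) : 1≤k≤147}; ρ_J = cos(π/148) = 0.99977.
√(1−ρ_J²) simplifies to sin(π/148) = 0.021225.
Then 2/(1+√(1−ρ_J²)) = 2/(1+0.021225); ω* = 2/1.021225 = 1.95843.
Hence ρ(B_{ω*}) = 1.95843 − 1 = 0.95843.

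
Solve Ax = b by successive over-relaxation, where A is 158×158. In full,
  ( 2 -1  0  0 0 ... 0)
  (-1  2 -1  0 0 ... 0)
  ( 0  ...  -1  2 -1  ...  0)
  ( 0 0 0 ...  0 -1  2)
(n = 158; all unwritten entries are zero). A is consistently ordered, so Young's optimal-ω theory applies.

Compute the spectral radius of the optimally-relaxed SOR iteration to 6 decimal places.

½·tridiag(1,0,1) at n=158: λ_k = cos(kπ/159); max |λ| at k=1 ⇒ ρ_J = cos(π/159) ≈ 0.999805.
√(1−ρ_J²) simplifies to sin(π/159) = 0.0197572.
Young: ω* = 2/(1+√(1−ρ_J²)) = 2/(1+0.0197572) = 2/1.0197572 = 1.961251.
and ρ(B_{ω*}) = 1.961251 − 1 = 0.961251.

ρ_SOR = 0.961251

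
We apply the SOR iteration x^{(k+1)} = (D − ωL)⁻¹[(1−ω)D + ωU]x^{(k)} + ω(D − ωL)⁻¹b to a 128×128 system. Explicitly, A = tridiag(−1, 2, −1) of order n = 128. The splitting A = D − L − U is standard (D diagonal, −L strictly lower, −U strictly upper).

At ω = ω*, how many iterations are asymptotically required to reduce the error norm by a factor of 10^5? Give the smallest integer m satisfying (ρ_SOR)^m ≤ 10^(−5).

m = 237

spectrum of D⁻¹(L+U) = {cos(kπ/129) : 1≤k≤128}; ρ_J = cos(π/129) = 0.9997035.
1 − cos²(π/129) = sin²(π/129) ⇒ √(1−ρ_J²) = sin(π/129) = 0.0243510.
So ω* = 2/1.0243510 = 1.9524558 (Young).
Hence ρ(B_{ω*}) = 1.9524558 − 1 = 0.9524558.
m ≥ 5·ln10 / (−ln 0.9524558) = 236.348; smallest integer m = 237.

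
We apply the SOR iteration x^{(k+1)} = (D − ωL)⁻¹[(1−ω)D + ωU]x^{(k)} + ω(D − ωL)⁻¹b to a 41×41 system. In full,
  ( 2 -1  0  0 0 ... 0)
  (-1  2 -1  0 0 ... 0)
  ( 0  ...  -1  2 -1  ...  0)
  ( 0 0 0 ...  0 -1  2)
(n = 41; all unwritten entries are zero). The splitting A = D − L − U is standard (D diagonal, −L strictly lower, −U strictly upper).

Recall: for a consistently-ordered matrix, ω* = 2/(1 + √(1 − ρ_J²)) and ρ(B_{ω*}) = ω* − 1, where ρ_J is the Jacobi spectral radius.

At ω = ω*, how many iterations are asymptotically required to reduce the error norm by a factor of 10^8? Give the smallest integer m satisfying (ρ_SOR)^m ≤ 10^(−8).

m = 124

½·tridiag(1,0,1) at n=41: λ_k = cos(kπ/42); max |λ| at k=1 ⇒ ρ_J = cos(π/42) ≈ 0.9972038.
1 − cos²(π/42) = sin²(π/42) ⇒ √(1−ρ_J²) = sin(π/42) = 0.0747301.
Then 2/(1+√(1−ρ_J²)) = 2/(1+0.0747301); ω* = 2/1.0747301 = 1.8609323.
and ρ(B_{ω*}) = 1.8609323 − 1 = 0.8609323.
Need (0.8609323)^m ≤ 10^(−8): m ≥ 8·ln10/|ln 0.8609323| = 18.4207/0.149739 = 123.019 ⇒ m = 124.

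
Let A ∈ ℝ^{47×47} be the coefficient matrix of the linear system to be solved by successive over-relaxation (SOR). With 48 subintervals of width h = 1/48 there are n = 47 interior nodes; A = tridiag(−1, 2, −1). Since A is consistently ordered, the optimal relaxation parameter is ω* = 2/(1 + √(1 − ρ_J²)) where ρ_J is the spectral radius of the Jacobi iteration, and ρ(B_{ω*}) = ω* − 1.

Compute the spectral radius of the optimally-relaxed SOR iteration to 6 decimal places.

ρ_SOR = 0.877224

spectrum of D⁻¹(L+U) = {cos(kπ/48) : 1≤k≤47}; ρ_J = cos(π/48) = 0.997859.
root = sin(π/48) = 0.0654031  (since 1−cos² = sin²).
Then 2/(1+√(1−ρ_J²)) = 2/(1+0.0654031); ω* = 2/1.0654031 = 1.877224.
[ρ_SOR] ω* − 1 = 0.877224.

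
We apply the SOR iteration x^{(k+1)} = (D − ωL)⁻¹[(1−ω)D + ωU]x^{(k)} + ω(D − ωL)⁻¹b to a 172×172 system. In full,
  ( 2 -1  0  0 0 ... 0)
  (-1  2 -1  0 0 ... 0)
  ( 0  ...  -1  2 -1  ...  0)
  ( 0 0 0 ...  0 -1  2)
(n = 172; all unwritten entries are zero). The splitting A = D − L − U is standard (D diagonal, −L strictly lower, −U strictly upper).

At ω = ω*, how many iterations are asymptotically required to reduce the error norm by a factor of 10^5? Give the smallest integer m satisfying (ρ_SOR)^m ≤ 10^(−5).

½·tridiag(1,0,1) at n=172: λ_k = cos(kπ/173); max |λ| at k=1 ⇒ ρ_J = cos(π/173) ≈ 0.9998351.
1 − cos²(π/173) = sin²(π/173) ⇒ √(1−ρ_J²) = sin(π/173) = 0.0181585.
Young: ω* = 2/(1+√(1−ρ_J²)) = 2/(1+0.0181585) = 2/1.0181585 = 1.9643307.
[ρ_SOR] ω* − 1 = 0.9643307.
For 5 digits: m = 5·ln10 / (−ln 0.9643307) = 11.5129/0.036321 = 316.976; round up → m = 317.

m = 317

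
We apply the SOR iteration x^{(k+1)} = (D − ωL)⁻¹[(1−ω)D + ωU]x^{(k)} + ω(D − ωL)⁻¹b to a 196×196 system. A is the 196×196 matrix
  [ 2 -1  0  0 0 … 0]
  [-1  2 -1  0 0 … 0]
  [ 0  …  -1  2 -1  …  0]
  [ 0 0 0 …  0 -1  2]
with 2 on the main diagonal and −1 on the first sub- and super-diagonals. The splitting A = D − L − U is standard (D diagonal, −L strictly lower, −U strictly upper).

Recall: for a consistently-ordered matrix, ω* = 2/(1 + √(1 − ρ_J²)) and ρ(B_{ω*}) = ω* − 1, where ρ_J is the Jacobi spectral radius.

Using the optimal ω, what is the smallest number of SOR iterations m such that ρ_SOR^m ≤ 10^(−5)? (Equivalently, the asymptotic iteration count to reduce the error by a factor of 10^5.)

m = 361

n=196: λ(B_J) = 1 − λ(A)/2 = cos(kπ/197); k=1 gives ρ_J = 0.9998728.
√(1−ρ_J²) = |sin(π/197)| = 0.0159465
So ω* = 2/1.0159465 = 1.9686076 (Young).
At ω = 1.9686076 every |λ(B_ω)| = ω−1, so ρ_SOR = 0.9686076.
5·ln10 = 11.5129; −ln(0.9686076) = 0.0318957; m = ⌈11.5129/0.0318957⌉ = ⌈360.955⌉ = 361.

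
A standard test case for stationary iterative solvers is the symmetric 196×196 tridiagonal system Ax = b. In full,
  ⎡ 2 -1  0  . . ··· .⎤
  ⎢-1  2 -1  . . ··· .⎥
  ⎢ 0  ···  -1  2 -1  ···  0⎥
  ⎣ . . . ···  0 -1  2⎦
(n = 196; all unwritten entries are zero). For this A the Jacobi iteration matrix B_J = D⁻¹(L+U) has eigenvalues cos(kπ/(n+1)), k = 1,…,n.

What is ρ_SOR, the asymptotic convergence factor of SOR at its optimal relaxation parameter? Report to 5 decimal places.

With n=196, ρ(Jacobi) = cos(π/197) = 0.99987.
√(1−ρ_J²) = |sin(π/197)| = 0.015946
Young: ω* = 2/(1+√(1−ρ_J²)) = 2/(1+0.015946) = 2/1.015946 = 1.96861.
Hence ρ(B_{ω*}) = 1.96861 − 1 = 0.96861.

ρ_SOR = 0.96861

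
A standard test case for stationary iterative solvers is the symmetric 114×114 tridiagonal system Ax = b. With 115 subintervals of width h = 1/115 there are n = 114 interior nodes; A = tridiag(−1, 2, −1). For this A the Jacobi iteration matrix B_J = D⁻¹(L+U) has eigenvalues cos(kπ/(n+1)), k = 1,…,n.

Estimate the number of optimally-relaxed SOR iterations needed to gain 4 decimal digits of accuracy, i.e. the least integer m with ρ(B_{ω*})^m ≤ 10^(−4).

ρ_J = max_k |cos(kπ/115)| = cos(π/115) = 0.9996269
root = sin(π/115) = 0.0273148  (since 1−cos² = sin²).
Then 2/(1+√(1−ρ_J²)) = 2/(1+0.0273148); ω* = 2/1.0273148 = 1.9468229.
[ρ_SOR] ω* − 1 = 0.9468229.
4·ln10 = 9.21034; −ln(0.9468229) = 0.0546432; m = ⌈9.21034/0.0546432⌉ = ⌈168.554⌉ = 169.

m = 169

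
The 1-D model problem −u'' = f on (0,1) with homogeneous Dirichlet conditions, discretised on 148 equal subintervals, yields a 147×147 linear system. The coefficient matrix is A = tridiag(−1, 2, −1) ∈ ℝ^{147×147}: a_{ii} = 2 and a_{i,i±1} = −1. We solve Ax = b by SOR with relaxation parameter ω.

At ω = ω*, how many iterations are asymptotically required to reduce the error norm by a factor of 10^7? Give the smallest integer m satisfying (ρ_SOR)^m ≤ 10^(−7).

With n=147, ρ(Jacobi) = cos(π/148) = 0.9997747.
√(1 − cos²(π/148)) = sin(π/148) ≈ 0.0212254.
Then 2/(1+√(1−ρ_J²)) = 2/(1+0.0212254); ω* = 2/1.0212254 = 1.9584315.
Hence ρ(B_{ω*}) = 1.9584315 − 1 = 0.9584315.
For 7 digits: m = 7·ln10 / (−ln 0.9584315) = 16.1181/0.0424572 = 379.632; round up → m = 380.

m = 380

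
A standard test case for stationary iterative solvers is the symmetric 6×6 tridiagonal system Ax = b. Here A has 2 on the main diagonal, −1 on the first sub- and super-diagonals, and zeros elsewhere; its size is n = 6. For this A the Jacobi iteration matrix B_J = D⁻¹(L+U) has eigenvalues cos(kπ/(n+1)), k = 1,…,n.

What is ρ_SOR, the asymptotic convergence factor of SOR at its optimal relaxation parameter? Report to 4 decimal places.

ρ_SOR = 0.3948

With n=6, ρ(Jacobi) = cos(π/7) = 0.9010.
√(1−ρ_J²) = |sin(π/7)| = 0.43388
ω* = 2/(1+0.43388) = 1.3948
ρ_SOR = ω* − 1 ≈ 0.3948.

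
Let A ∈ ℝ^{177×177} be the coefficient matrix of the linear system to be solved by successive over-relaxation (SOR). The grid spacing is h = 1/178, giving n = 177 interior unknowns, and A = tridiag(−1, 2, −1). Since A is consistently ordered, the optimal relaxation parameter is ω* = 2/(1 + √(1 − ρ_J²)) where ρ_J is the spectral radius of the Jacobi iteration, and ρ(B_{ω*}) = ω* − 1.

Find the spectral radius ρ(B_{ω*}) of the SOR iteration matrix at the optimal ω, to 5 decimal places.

n=177: λ(B_J) = 1 − λ(A)/2 = cos(kπ/178); k=1 gives ρ_J = 0.99984.
√(1−ρ_J²) = |sin(π/178)| = 0.017648
So ω* = 2/1.017648 = 1.96532 (Young).
Hence ρ(B_{ω*}) = 1.96532 − 1 = 0.96532.

ρ_SOR = 0.96532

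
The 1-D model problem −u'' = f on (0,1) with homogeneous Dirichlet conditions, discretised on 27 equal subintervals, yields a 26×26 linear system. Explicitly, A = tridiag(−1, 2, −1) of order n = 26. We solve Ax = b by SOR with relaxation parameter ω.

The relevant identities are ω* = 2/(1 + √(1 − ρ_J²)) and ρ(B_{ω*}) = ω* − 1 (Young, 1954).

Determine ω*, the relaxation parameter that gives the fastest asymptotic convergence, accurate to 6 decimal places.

ω* = 1.791966

spectrum of D⁻¹(L+U) = {cos(kπ/27) : 1≤k≤26}; ρ_J = cos(π/27) = 0.993238.
√(1 − cos²(π/27)) = sin(π/27) ≈ 0.1160929.
ω* = 2 / (1 + 0.1160929) = 2 / 1.1160929 ≈ 1.791966.
ρ(B_{ω*}) = ω*−1 = 0.791966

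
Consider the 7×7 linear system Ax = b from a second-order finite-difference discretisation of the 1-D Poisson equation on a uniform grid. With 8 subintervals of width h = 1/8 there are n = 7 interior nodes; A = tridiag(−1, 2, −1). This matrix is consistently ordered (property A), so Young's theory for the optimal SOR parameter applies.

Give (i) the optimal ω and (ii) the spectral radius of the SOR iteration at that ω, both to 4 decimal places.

ω* = 1.4465, ρ_SOR = 0.4465

n=7: λ(B_J) = 1 − λ(A)/2 = cos(kπ/8); k=1 gives ρ_J = 0.9239.
√(1−ρ_J²) = |sin(π/8)| = 0.38268
ω* = 2/(1+0.38268) = 1.4465
ρ_SOR = ω* − 1 = 1.4465 − 1 = 0.4465.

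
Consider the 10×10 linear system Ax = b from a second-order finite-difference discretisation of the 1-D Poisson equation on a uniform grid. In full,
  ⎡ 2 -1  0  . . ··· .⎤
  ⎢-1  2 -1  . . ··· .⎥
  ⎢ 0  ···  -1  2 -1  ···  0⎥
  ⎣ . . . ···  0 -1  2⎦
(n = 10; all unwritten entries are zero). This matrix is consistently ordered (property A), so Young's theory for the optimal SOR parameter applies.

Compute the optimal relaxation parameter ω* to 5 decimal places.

[ρ_J] n=10: ρ(B_J) = cos(π/(n+1)) = cos(π/11) = 0.95949.
root = sin(π/11) = 0.281733  (since 1−cos² = sin²).
ω* = 2 / (1 + 0.281733) = 2 / 1.281733 ≈ 1.56039.
At ω = 1.56039 every |λ(B_ω)| = ω−1, so ρ_SOR = 0.56039.

ω* = 1.56039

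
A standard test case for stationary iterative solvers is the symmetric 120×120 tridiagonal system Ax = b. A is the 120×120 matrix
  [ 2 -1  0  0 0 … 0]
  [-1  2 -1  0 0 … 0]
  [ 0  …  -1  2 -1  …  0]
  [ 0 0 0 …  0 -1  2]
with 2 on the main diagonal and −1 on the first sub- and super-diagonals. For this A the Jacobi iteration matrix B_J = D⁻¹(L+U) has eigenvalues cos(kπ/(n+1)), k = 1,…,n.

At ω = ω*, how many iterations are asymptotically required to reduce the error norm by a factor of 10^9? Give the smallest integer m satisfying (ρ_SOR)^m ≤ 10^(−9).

m = 400

[ρ_J] n=120: ρ(B_J) = cos(π/(n+1)) = cos(π/121) = 0.9996630.
√(1−ρ_J²) = |sin(π/121)| = 0.0259607
Young: ω* = 2/(1+√(1−ρ_J²)) = 2/(1+0.0259607) = 2/1.0259607 = 1.9493924.
At ω = 1.9493924 every |λ(B_ω)| = ω−1, so ρ_SOR = 0.9493924.
9·ln10 = 20.7233; −ln(0.9493924) = 0.0519331; m = ⌈20.7233/0.0519331⌉ = ⌈399.038⌉ = 400.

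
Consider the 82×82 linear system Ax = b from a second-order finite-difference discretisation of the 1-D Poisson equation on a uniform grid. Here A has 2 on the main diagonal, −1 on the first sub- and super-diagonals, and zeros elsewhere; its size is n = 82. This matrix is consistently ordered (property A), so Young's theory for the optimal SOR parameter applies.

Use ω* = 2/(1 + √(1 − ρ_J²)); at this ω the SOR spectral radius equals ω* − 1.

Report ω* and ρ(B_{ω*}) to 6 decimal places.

ω* = 1.927077, ρ_SOR = 0.927077

[ρ_J] n=82: ρ(B_J) = cos(π/(n+1)) = cos(π/83) = 0.999284.
√(1 − cos²(π/83)) = sin(π/83) ≈ 0.0378415.
Then 2/(1+√(1−ρ_J²)) = 2/(1+0.0378415); ω* = 2/1.0378415 = 1.927077.
ρ(B_{ω*}) = ω*−1 = 0.927077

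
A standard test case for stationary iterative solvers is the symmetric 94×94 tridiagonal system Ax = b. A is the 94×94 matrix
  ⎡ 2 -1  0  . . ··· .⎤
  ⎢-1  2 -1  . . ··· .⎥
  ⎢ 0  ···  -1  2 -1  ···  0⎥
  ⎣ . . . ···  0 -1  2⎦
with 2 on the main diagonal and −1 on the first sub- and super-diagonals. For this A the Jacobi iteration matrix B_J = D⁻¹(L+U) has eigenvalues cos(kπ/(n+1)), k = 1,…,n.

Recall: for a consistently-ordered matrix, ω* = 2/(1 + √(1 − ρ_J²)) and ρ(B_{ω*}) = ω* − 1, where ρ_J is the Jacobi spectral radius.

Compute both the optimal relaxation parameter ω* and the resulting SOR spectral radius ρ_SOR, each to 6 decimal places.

[ρ_J] n=94: ρ(B_J) = cos(π/(n+1)) = cos(π/95) = 0.999453.
root = sin(π/95) = 0.0330634  (since 1−cos² = sin²).
[ω*] 2 ÷ (1 + 0.0330634) = 2 ÷ 1.0330634 = 1.935990.
[ρ_SOR] ω* − 1 = 0.935990.

ω* = 1.935990, ρ_SOR = 0.935990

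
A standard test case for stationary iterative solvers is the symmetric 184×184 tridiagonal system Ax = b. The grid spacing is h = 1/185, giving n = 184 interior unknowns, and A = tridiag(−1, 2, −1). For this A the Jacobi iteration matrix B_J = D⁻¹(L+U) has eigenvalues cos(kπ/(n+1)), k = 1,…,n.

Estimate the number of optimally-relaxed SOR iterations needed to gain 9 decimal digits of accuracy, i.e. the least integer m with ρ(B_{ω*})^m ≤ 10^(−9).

m = 611

½·tridiag(1,0,1) at n=184: λ_k = cos(kπ/185); max |λ| at k=1 ⇒ ρ_J = cos(π/185) ≈ 0.9998558.
√(1 − cos²(π/185)) = sin(π/185) ≈ 0.0169808.
ω* = 2/(1+0.0169808) = 1.9666055
[ρ_SOR] ω* − 1 = 0.9666055.
m ≥ 9·ln10 / (−ln 0.9666055) = 610.140; smallest integer m = 611.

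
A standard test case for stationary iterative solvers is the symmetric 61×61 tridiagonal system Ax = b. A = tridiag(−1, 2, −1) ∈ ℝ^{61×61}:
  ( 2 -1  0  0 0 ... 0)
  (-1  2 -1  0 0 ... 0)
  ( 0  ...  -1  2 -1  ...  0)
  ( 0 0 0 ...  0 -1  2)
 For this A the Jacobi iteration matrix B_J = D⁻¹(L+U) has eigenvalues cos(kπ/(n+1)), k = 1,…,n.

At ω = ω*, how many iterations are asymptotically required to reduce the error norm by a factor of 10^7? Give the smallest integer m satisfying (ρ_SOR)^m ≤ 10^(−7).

[ρ_J] n=61: ρ(B_J) = cos(π/(n+1)) = cos(π/62) = 0.9987165.
1 − cos²(π/62) = sin²(π/62) ⇒ √(1−ρ_J²) = sin(π/62) = 0.0506492.
Young: ω* = 2/(1+√(1−ρ_J²)) = 2/(1+0.0506492) = 2/1.0506492 = 1.9035849.
Hence ρ(B_{ω*}) = 1.9035849 − 1 = 0.9035849.
7·ln10 = 16.1181; −ln(0.9035849) = 0.101385; m = ⌈16.1181/0.101385⌉ = ⌈158.979⌉ = 159.

m = 159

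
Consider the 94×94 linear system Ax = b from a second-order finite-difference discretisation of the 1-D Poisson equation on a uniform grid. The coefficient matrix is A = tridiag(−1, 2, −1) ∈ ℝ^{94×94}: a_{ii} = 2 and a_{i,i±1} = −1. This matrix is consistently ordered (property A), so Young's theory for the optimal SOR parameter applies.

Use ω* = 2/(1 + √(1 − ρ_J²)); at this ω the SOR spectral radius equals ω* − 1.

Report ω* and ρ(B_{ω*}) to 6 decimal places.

B_J for the 94×94 system has eigenvalues cos(kπ/95); ρ_J = cos(π/95) = 0.999453.
√(1−ρ_J²) = |sin(π/95)| = 0.0330634
ω* = 2/(1 + 0.0330634) = 2/1.0330634 = 1.935990.
ρ_SOR = ω* − 1 ≈ 0.935990.

ω* = 1.935990, ρ_SOR = 0.935990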